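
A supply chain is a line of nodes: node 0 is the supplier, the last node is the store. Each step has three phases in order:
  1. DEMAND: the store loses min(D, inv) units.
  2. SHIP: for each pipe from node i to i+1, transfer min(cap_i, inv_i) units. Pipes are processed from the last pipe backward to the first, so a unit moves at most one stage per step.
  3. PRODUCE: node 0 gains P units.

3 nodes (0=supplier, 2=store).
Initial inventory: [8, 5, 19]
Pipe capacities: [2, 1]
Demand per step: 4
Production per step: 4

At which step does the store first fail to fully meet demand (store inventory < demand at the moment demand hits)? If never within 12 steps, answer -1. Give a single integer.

Step 1: demand=4,sold=4 ship[1->2]=1 ship[0->1]=2 prod=4 -> [10 6 16]
Step 2: demand=4,sold=4 ship[1->2]=1 ship[0->1]=2 prod=4 -> [12 7 13]
Step 3: demand=4,sold=4 ship[1->2]=1 ship[0->1]=2 prod=4 -> [14 8 10]
Step 4: demand=4,sold=4 ship[1->2]=1 ship[0->1]=2 prod=4 -> [16 9 7]
Step 5: demand=4,sold=4 ship[1->2]=1 ship[0->1]=2 prod=4 -> [18 10 4]
Step 6: demand=4,sold=4 ship[1->2]=1 ship[0->1]=2 prod=4 -> [20 11 1]
Step 7: demand=4,sold=1 ship[1->2]=1 ship[0->1]=2 prod=4 -> [22 12 1]
Step 8: demand=4,sold=1 ship[1->2]=1 ship[0->1]=2 prod=4 -> [24 13 1]
Step 9: demand=4,sold=1 ship[1->2]=1 ship[0->1]=2 prod=4 -> [26 14 1]
Step 10: demand=4,sold=1 ship[1->2]=1 ship[0->1]=2 prod=4 -> [28 15 1]
Step 11: demand=4,sold=1 ship[1->2]=1 ship[0->1]=2 prod=4 -> [30 16 1]
Step 12: demand=4,sold=1 ship[1->2]=1 ship[0->1]=2 prod=4 -> [32 17 1]
First stockout at step 7

7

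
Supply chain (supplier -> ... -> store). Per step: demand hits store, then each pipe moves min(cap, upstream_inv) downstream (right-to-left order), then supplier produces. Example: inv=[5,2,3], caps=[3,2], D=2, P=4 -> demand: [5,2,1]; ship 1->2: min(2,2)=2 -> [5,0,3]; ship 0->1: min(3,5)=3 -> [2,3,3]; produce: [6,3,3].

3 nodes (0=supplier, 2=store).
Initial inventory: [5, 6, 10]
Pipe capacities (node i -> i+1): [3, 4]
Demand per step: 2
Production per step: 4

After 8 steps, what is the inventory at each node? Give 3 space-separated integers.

Step 1: demand=2,sold=2 ship[1->2]=4 ship[0->1]=3 prod=4 -> inv=[6 5 12]
Step 2: demand=2,sold=2 ship[1->2]=4 ship[0->1]=3 prod=4 -> inv=[7 4 14]
Step 3: demand=2,sold=2 ship[1->2]=4 ship[0->1]=3 prod=4 -> inv=[8 3 16]
Step 4: demand=2,sold=2 ship[1->2]=3 ship[0->1]=3 prod=4 -> inv=[9 3 17]
Step 5: demand=2,sold=2 ship[1->2]=3 ship[0->1]=3 prod=4 -> inv=[10 3 18]
Step 6: demand=2,sold=2 ship[1->2]=3 ship[0->1]=3 prod=4 -> inv=[11 3 19]
Step 7: demand=2,sold=2 ship[1->2]=3 ship[0->1]=3 prod=4 -> inv=[12 3 20]
Step 8: demand=2,sold=2 ship[1->2]=3 ship[0->1]=3 prod=4 -> inv=[13 3 21]

13 3 21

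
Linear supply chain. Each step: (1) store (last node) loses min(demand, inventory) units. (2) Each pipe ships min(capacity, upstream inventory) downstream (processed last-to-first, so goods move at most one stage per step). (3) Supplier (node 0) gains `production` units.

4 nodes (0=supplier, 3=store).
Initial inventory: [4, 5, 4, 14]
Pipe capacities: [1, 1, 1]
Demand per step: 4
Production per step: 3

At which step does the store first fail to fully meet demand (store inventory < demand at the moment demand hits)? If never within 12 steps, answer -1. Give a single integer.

Step 1: demand=4,sold=4 ship[2->3]=1 ship[1->2]=1 ship[0->1]=1 prod=3 -> [6 5 4 11]
Step 2: demand=4,sold=4 ship[2->3]=1 ship[1->2]=1 ship[0->1]=1 prod=3 -> [8 5 4 8]
Step 3: demand=4,sold=4 ship[2->3]=1 ship[1->2]=1 ship[0->1]=1 prod=3 -> [10 5 4 5]
Step 4: demand=4,sold=4 ship[2->3]=1 ship[1->2]=1 ship[0->1]=1 prod=3 -> [12 5 4 2]
Step 5: demand=4,sold=2 ship[2->3]=1 ship[1->2]=1 ship[0->1]=1 prod=3 -> [14 5 4 1]
Step 6: demand=4,sold=1 ship[2->3]=1 ship[1->2]=1 ship[0->1]=1 prod=3 -> [16 5 4 1]
Step 7: demand=4,sold=1 ship[2->3]=1 ship[1->2]=1 ship[0->1]=1 prod=3 -> [18 5 4 1]
Step 8: demand=4,sold=1 ship[2->3]=1 ship[1->2]=1 ship[0->1]=1 prod=3 -> [20 5 4 1]
Step 9: demand=4,sold=1 ship[2->3]=1 ship[1->2]=1 ship[0->1]=1 prod=3 -> [22 5 4 1]
Step 10: demand=4,sold=1 ship[2->3]=1 ship[1->2]=1 ship[0->1]=1 prod=3 -> [24 5 4 1]
Step 11: demand=4,sold=1 ship[2->3]=1 ship[1->2]=1 ship[0->1]=1 prod=3 -> [26 5 4 1]
Step 12: demand=4,sold=1 ship[2->3]=1 ship[1->2]=1 ship[0->1]=1 prod=3 -> [28 5 4 1]
First stockout at step 5

5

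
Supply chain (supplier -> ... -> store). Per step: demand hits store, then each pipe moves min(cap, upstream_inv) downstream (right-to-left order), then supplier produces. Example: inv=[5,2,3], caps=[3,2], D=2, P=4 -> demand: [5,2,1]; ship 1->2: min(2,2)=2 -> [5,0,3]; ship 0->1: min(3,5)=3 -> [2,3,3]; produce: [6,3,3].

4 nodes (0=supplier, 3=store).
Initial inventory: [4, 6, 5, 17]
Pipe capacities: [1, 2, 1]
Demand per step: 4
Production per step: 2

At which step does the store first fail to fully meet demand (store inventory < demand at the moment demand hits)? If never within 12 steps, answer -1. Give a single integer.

Step 1: demand=4,sold=4 ship[2->3]=1 ship[1->2]=2 ship[0->1]=1 prod=2 -> [5 5 6 14]
Step 2: demand=4,sold=4 ship[2->3]=1 ship[1->2]=2 ship[0->1]=1 prod=2 -> [6 4 7 11]
Step 3: demand=4,sold=4 ship[2->3]=1 ship[1->2]=2 ship[0->1]=1 prod=2 -> [7 3 8 8]
Step 4: demand=4,sold=4 ship[2->3]=1 ship[1->2]=2 ship[0->1]=1 prod=2 -> [8 2 9 5]
Step 5: demand=4,sold=4 ship[2->3]=1 ship[1->2]=2 ship[0->1]=1 prod=2 -> [9 1 10 2]
Step 6: demand=4,sold=2 ship[2->3]=1 ship[1->2]=1 ship[0->1]=1 prod=2 -> [10 1 10 1]
Step 7: demand=4,sold=1 ship[2->3]=1 ship[1->2]=1 ship[0->1]=1 prod=2 -> [11 1 10 1]
Step 8: demand=4,sold=1 ship[2->3]=1 ship[1->2]=1 ship[0->1]=1 prod=2 -> [12 1 10 1]
Step 9: demand=4,sold=1 ship[2->3]=1 ship[1->2]=1 ship[0->1]=1 prod=2 -> [13 1 10 1]
Step 10: demand=4,sold=1 ship[2->3]=1 ship[1->2]=1 ship[0->1]=1 prod=2 -> [14 1 10 1]
Step 11: demand=4,sold=1 ship[2->3]=1 ship[1->2]=1 ship[0->1]=1 prod=2 -> [15 1 10 1]
Step 12: demand=4,sold=1 ship[2->3]=1 ship[1->2]=1 ship[0->1]=1 prod=2 -> [16 1 10 1]
First stockout at step 6

6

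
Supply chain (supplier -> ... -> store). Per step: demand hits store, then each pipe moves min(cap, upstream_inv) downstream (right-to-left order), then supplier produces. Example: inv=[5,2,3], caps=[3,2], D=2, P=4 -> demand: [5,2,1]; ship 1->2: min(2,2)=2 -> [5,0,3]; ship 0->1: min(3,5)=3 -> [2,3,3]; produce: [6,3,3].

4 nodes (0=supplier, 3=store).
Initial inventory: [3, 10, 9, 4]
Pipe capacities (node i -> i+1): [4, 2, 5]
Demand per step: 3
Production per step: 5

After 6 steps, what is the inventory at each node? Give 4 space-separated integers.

Step 1: demand=3,sold=3 ship[2->3]=5 ship[1->2]=2 ship[0->1]=3 prod=5 -> inv=[5 11 6 6]
Step 2: demand=3,sold=3 ship[2->3]=5 ship[1->2]=2 ship[0->1]=4 prod=5 -> inv=[6 13 3 8]
Step 3: demand=3,sold=3 ship[2->3]=3 ship[1->2]=2 ship[0->1]=4 prod=5 -> inv=[7 15 2 8]
Step 4: demand=3,sold=3 ship[2->3]=2 ship[1->2]=2 ship[0->1]=4 prod=5 -> inv=[8 17 2 7]
Step 5: demand=3,sold=3 ship[2->3]=2 ship[1->2]=2 ship[0->1]=4 prod=5 -> inv=[9 19 2 6]
Step 6: demand=3,sold=3 ship[2->3]=2 ship[1->2]=2 ship[0->1]=4 prod=5 -> inv=[10 21 2 5]

10 21 2 5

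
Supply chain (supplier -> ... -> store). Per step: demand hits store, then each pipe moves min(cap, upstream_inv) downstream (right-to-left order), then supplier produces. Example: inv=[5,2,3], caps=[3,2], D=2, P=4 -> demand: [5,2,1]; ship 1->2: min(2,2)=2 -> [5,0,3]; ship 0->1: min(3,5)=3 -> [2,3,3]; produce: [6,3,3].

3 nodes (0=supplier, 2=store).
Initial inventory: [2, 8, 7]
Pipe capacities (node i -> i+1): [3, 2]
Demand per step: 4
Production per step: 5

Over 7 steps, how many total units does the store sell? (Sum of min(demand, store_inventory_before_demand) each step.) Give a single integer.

Step 1: sold=4 (running total=4) -> [5 8 5]
Step 2: sold=4 (running total=8) -> [7 9 3]
Step 3: sold=3 (running total=11) -> [9 10 2]
Step 4: sold=2 (running total=13) -> [11 11 2]
Step 5: sold=2 (running total=15) -> [13 12 2]
Step 6: sold=2 (running total=17) -> [15 13 2]
Step 7: sold=2 (running total=19) -> [17 14 2]

Answer: 19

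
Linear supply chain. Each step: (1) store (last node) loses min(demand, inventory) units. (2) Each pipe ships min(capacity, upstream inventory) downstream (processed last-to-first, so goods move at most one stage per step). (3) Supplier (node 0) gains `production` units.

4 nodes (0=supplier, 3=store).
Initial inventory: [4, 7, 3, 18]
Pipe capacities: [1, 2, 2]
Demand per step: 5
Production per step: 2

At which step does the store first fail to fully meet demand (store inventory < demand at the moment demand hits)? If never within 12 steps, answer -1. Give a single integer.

Step 1: demand=5,sold=5 ship[2->3]=2 ship[1->2]=2 ship[0->1]=1 prod=2 -> [5 6 3 15]
Step 2: demand=5,sold=5 ship[2->3]=2 ship[1->2]=2 ship[0->1]=1 prod=2 -> [6 5 3 12]
Step 3: demand=5,sold=5 ship[2->3]=2 ship[1->2]=2 ship[0->1]=1 prod=2 -> [7 4 3 9]
Step 4: demand=5,sold=5 ship[2->3]=2 ship[1->2]=2 ship[0->1]=1 prod=2 -> [8 3 3 6]
Step 5: demand=5,sold=5 ship[2->3]=2 ship[1->2]=2 ship[0->1]=1 prod=2 -> [9 2 3 3]
Step 6: demand=5,sold=3 ship[2->3]=2 ship[1->2]=2 ship[0->1]=1 prod=2 -> [10 1 3 2]
Step 7: demand=5,sold=2 ship[2->3]=2 ship[1->2]=1 ship[0->1]=1 prod=2 -> [11 1 2 2]
Step 8: demand=5,sold=2 ship[2->3]=2 ship[1->2]=1 ship[0->1]=1 prod=2 -> [12 1 1 2]
Step 9: demand=5,sold=2 ship[2->3]=1 ship[1->2]=1 ship[0->1]=1 prod=2 -> [13 1 1 1]
Step 10: demand=5,sold=1 ship[2->3]=1 ship[1->2]=1 ship[0->1]=1 prod=2 -> [14 1 1 1]
Step 11: demand=5,sold=1 ship[2->3]=1 ship[1->2]=1 ship[0->1]=1 prod=2 -> [15 1 1 1]
Step 12: demand=5,sold=1 ship[2->3]=1 ship[1->2]=1 ship[0->1]=1 prod=2 -> [16 1 1 1]
First stockout at step 6

6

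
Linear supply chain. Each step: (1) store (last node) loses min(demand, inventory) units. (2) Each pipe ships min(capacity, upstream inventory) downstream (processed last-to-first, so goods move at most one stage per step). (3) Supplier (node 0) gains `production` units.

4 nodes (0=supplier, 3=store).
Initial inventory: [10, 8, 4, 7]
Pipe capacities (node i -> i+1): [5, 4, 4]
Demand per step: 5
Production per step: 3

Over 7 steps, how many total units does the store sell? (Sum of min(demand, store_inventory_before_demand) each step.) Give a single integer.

Step 1: sold=5 (running total=5) -> [8 9 4 6]
Step 2: sold=5 (running total=10) -> [6 10 4 5]
Step 3: sold=5 (running total=15) -> [4 11 4 4]
Step 4: sold=4 (running total=19) -> [3 11 4 4]
Step 5: sold=4 (running total=23) -> [3 10 4 4]
Step 6: sold=4 (running total=27) -> [3 9 4 4]
Step 7: sold=4 (running total=31) -> [3 8 4 4]

Answer: 31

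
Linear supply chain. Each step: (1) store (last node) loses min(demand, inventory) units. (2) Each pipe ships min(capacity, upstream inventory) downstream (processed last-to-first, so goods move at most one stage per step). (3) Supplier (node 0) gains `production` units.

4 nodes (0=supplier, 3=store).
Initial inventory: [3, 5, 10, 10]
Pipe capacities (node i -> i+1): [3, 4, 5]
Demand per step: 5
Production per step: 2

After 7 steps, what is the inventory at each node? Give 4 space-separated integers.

Step 1: demand=5,sold=5 ship[2->3]=5 ship[1->2]=4 ship[0->1]=3 prod=2 -> inv=[2 4 9 10]
Step 2: demand=5,sold=5 ship[2->3]=5 ship[1->2]=4 ship[0->1]=2 prod=2 -> inv=[2 2 8 10]
Step 3: demand=5,sold=5 ship[2->3]=5 ship[1->2]=2 ship[0->1]=2 prod=2 -> inv=[2 2 5 10]
Step 4: demand=5,sold=5 ship[2->3]=5 ship[1->2]=2 ship[0->1]=2 prod=2 -> inv=[2 2 2 10]
Step 5: demand=5,sold=5 ship[2->3]=2 ship[1->2]=2 ship[0->1]=2 prod=2 -> inv=[2 2 2 7]
Step 6: demand=5,sold=5 ship[2->3]=2 ship[1->2]=2 ship[0->1]=2 prod=2 -> inv=[2 2 2 4]
Step 7: demand=5,sold=4 ship[2->3]=2 ship[1->2]=2 ship[0->1]=2 prod=2 -> inv=[2 2 2 2]

2 2 2 2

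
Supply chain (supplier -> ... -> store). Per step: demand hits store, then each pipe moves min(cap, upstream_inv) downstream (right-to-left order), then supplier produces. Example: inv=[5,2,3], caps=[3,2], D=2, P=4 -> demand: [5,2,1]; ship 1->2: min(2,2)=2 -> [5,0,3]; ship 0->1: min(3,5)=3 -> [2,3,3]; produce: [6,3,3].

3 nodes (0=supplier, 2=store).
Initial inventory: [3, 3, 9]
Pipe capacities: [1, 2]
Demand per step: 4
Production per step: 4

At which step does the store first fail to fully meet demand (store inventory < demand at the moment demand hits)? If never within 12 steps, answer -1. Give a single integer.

Step 1: demand=4,sold=4 ship[1->2]=2 ship[0->1]=1 prod=4 -> [6 2 7]
Step 2: demand=4,sold=4 ship[1->2]=2 ship[0->1]=1 prod=4 -> [9 1 5]
Step 3: demand=4,sold=4 ship[1->2]=1 ship[0->1]=1 prod=4 -> [12 1 2]
Step 4: demand=4,sold=2 ship[1->2]=1 ship[0->1]=1 prod=4 -> [15 1 1]
Step 5: demand=4,sold=1 ship[1->2]=1 ship[0->1]=1 prod=4 -> [18 1 1]
Step 6: demand=4,sold=1 ship[1->2]=1 ship[0->1]=1 prod=4 -> [21 1 1]
Step 7: demand=4,sold=1 ship[1->2]=1 ship[0->1]=1 prod=4 -> [24 1 1]
Step 8: demand=4,sold=1 ship[1->2]=1 ship[0->1]=1 prod=4 -> [27 1 1]
Step 9: demand=4,sold=1 ship[1->2]=1 ship[0->1]=1 prod=4 -> [30 1 1]
Step 10: demand=4,sold=1 ship[1->2]=1 ship[0->1]=1 prod=4 -> [33 1 1]
Step 11: demand=4,sold=1 ship[1->2]=1 ship[0->1]=1 prod=4 -> [36 1 1]
Step 12: demand=4,sold=1 ship[1->2]=1 ship[0->1]=1 prod=4 -> [39 1 1]
First stockout at step 4

4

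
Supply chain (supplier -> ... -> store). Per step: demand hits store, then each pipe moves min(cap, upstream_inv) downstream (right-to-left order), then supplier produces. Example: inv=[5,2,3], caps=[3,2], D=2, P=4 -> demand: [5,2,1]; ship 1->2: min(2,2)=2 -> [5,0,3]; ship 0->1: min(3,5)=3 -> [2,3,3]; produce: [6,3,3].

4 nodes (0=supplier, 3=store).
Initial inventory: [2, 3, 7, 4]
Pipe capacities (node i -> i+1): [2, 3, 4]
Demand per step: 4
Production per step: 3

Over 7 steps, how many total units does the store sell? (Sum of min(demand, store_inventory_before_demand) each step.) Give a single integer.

Step 1: sold=4 (running total=4) -> [3 2 6 4]
Step 2: sold=4 (running total=8) -> [4 2 4 4]
Step 3: sold=4 (running total=12) -> [5 2 2 4]
Step 4: sold=4 (running total=16) -> [6 2 2 2]
Step 5: sold=2 (running total=18) -> [7 2 2 2]
Step 6: sold=2 (running total=20) -> [8 2 2 2]
Step 7: sold=2 (running total=22) -> [9 2 2 2]

Answer: 22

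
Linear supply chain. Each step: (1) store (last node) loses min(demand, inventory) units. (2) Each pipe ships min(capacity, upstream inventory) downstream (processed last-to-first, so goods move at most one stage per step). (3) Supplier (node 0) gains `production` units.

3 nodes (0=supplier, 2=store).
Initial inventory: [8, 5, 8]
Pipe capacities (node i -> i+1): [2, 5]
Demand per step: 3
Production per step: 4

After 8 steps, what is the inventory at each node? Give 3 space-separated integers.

Step 1: demand=3,sold=3 ship[1->2]=5 ship[0->1]=2 prod=4 -> inv=[10 2 10]
Step 2: demand=3,sold=3 ship[1->2]=2 ship[0->1]=2 prod=4 -> inv=[12 2 9]
Step 3: demand=3,sold=3 ship[1->2]=2 ship[0->1]=2 prod=4 -> inv=[14 2 8]
Step 4: demand=3,sold=3 ship[1->2]=2 ship[0->1]=2 prod=4 -> inv=[16 2 7]
Step 5: demand=3,sold=3 ship[1->2]=2 ship[0->1]=2 prod=4 -> inv=[18 2 6]
Step 6: demand=3,sold=3 ship[1->2]=2 ship[0->1]=2 prod=4 -> inv=[20 2 5]
Step 7: demand=3,sold=3 ship[1->2]=2 ship[0->1]=2 prod=4 -> inv=[22 2 4]
Step 8: demand=3,sold=3 ship[1->2]=2 ship[0->1]=2 prod=4 -> inv=[24 2 3]

24 2 3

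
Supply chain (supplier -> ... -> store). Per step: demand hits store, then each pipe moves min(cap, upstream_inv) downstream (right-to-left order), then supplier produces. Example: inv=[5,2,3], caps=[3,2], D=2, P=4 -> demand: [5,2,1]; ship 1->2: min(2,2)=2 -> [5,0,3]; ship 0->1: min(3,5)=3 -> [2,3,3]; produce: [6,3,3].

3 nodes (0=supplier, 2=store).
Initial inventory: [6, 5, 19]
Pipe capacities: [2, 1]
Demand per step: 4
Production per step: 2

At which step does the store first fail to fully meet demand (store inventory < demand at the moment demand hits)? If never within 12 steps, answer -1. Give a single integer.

Step 1: demand=4,sold=4 ship[1->2]=1 ship[0->1]=2 prod=2 -> [6 6 16]
Step 2: demand=4,sold=4 ship[1->2]=1 ship[0->1]=2 prod=2 -> [6 7 13]
Step 3: demand=4,sold=4 ship[1->2]=1 ship[0->1]=2 prod=2 -> [6 8 10]
Step 4: demand=4,sold=4 ship[1->2]=1 ship[0->1]=2 prod=2 -> [6 9 7]
Step 5: demand=4,sold=4 ship[1->2]=1 ship[0->1]=2 prod=2 -> [6 10 4]
Step 6: demand=4,sold=4 ship[1->2]=1 ship[0->1]=2 prod=2 -> [6 11 1]
Step 7: demand=4,sold=1 ship[1->2]=1 ship[0->1]=2 prod=2 -> [6 12 1]
Step 8: demand=4,sold=1 ship[1->2]=1 ship[0->1]=2 prod=2 -> [6 13 1]
Step 9: demand=4,sold=1 ship[1->2]=1 ship[0->1]=2 prod=2 -> [6 14 1]
Step 10: demand=4,sold=1 ship[1->2]=1 ship[0->1]=2 prod=2 -> [6 15 1]
Step 11: demand=4,sold=1 ship[1->2]=1 ship[0->1]=2 prod=2 -> [6 16 1]
Step 12: demand=4,sold=1 ship[1->2]=1 ship[0->1]=2 prod=2 -> [6 17 1]
First stockout at step 7

7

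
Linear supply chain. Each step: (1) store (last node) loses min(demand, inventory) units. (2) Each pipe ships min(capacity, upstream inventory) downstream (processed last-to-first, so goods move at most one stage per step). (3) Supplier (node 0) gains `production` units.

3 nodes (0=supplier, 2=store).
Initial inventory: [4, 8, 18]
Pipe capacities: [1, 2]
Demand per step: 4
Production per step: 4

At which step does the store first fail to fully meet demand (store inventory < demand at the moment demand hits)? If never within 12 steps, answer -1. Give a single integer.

Step 1: demand=4,sold=4 ship[1->2]=2 ship[0->1]=1 prod=4 -> [7 7 16]
Step 2: demand=4,sold=4 ship[1->2]=2 ship[0->1]=1 prod=4 -> [10 6 14]
Step 3: demand=4,sold=4 ship[1->2]=2 ship[0->1]=1 prod=4 -> [13 5 12]
Step 4: demand=4,sold=4 ship[1->2]=2 ship[0->1]=1 prod=4 -> [16 4 10]
Step 5: demand=4,sold=4 ship[1->2]=2 ship[0->1]=1 prod=4 -> [19 3 8]
Step 6: demand=4,sold=4 ship[1->2]=2 ship[0->1]=1 prod=4 -> [22 2 6]
Step 7: demand=4,sold=4 ship[1->2]=2 ship[0->1]=1 prod=4 -> [25 1 4]
Step 8: demand=4,sold=4 ship[1->2]=1 ship[0->1]=1 prod=4 -> [28 1 1]
Step 9: demand=4,sold=1 ship[1->2]=1 ship[0->1]=1 prod=4 -> [31 1 1]
Step 10: demand=4,sold=1 ship[1->2]=1 ship[0->1]=1 prod=4 -> [34 1 1]
Step 11: demand=4,sold=1 ship[1->2]=1 ship[0->1]=1 prod=4 -> [37 1 1]
Step 12: demand=4,sold=1 ship[1->2]=1 ship[0->1]=1 prod=4 -> [40 1 1]
First stockout at step 9

9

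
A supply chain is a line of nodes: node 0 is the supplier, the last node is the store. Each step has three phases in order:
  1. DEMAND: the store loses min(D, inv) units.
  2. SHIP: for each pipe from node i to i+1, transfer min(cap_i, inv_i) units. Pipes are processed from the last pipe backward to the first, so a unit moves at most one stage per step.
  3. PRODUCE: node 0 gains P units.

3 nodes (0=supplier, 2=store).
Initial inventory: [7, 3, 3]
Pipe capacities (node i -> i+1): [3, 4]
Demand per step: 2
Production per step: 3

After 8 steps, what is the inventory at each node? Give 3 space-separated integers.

Step 1: demand=2,sold=2 ship[1->2]=3 ship[0->1]=3 prod=3 -> inv=[7 3 4]
Step 2: demand=2,sold=2 ship[1->2]=3 ship[0->1]=3 prod=3 -> inv=[7 3 5]
Step 3: demand=2,sold=2 ship[1->2]=3 ship[0->1]=3 prod=3 -> inv=[7 3 6]
Step 4: demand=2,sold=2 ship[1->2]=3 ship[0->1]=3 prod=3 -> inv=[7 3 7]
Step 5: demand=2,sold=2 ship[1->2]=3 ship[0->1]=3 prod=3 -> inv=[7 3 8]
Step 6: demand=2,sold=2 ship[1->2]=3 ship[0->1]=3 prod=3 -> inv=[7 3 9]
Step 7: demand=2,sold=2 ship[1->2]=3 ship[0->1]=3 prod=3 -> inv=[7 3 10]
Step 8: demand=2,sold=2 ship[1->2]=3 ship[0->1]=3 prod=3 -> inv=[7 3 11]

7 3 11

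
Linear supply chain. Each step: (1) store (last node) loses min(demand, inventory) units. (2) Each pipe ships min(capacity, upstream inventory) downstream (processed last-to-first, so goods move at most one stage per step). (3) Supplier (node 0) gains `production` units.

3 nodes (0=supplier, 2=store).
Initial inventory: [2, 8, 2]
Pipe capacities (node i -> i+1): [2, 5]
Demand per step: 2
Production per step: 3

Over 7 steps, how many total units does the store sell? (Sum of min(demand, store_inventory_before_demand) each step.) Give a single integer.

Answer: 14

Derivation:
Step 1: sold=2 (running total=2) -> [3 5 5]
Step 2: sold=2 (running total=4) -> [4 2 8]
Step 3: sold=2 (running total=6) -> [5 2 8]
Step 4: sold=2 (running total=8) -> [6 2 8]
Step 5: sold=2 (running total=10) -> [7 2 8]
Step 6: sold=2 (running total=12) -> [8 2 8]
Step 7: sold=2 (running total=14) -> [9 2 8]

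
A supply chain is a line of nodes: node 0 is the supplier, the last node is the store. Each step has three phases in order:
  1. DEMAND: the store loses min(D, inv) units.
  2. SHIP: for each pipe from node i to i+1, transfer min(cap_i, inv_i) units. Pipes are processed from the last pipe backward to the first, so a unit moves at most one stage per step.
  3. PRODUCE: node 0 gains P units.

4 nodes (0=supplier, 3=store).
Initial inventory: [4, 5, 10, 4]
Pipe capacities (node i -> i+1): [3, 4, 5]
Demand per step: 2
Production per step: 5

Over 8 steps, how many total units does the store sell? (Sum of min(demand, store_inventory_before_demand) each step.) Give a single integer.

Answer: 16

Derivation:
Step 1: sold=2 (running total=2) -> [6 4 9 7]
Step 2: sold=2 (running total=4) -> [8 3 8 10]
Step 3: sold=2 (running total=6) -> [10 3 6 13]
Step 4: sold=2 (running total=8) -> [12 3 4 16]
Step 5: sold=2 (running total=10) -> [14 3 3 18]
Step 6: sold=2 (running total=12) -> [16 3 3 19]
Step 7: sold=2 (running total=14) -> [18 3 3 20]
Step 8: sold=2 (running total=16) -> [20 3 3 21]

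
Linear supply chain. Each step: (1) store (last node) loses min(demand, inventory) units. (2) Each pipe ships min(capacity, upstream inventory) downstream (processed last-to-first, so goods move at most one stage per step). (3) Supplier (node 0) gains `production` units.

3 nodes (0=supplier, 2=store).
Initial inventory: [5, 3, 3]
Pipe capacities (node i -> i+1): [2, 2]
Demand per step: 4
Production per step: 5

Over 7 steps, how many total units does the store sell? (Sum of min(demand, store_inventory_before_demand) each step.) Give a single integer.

Answer: 15

Derivation:
Step 1: sold=3 (running total=3) -> [8 3 2]
Step 2: sold=2 (running total=5) -> [11 3 2]
Step 3: sold=2 (running total=7) -> [14 3 2]
Step 4: sold=2 (running total=9) -> [17 3 2]
Step 5: sold=2 (running total=11) -> [20 3 2]
Step 6: sold=2 (running total=13) -> [23 3 2]
Step 7: sold=2 (running total=15) -> [26 3 2]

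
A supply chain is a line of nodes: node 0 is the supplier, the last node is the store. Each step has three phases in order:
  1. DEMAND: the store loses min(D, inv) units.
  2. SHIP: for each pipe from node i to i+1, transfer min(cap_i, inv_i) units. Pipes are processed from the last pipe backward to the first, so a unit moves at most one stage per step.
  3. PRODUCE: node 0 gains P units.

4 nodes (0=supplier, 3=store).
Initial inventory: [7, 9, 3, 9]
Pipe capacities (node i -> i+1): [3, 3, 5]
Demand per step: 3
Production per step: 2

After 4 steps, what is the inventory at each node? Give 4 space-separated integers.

Step 1: demand=3,sold=3 ship[2->3]=3 ship[1->2]=3 ship[0->1]=3 prod=2 -> inv=[6 9 3 9]
Step 2: demand=3,sold=3 ship[2->3]=3 ship[1->2]=3 ship[0->1]=3 prod=2 -> inv=[5 9 3 9]
Step 3: demand=3,sold=3 ship[2->3]=3 ship[1->2]=3 ship[0->1]=3 prod=2 -> inv=[4 9 3 9]
Step 4: demand=3,sold=3 ship[2->3]=3 ship[1->2]=3 ship[0->1]=3 prod=2 -> inv=[3 9 3 9]

3 9 3 9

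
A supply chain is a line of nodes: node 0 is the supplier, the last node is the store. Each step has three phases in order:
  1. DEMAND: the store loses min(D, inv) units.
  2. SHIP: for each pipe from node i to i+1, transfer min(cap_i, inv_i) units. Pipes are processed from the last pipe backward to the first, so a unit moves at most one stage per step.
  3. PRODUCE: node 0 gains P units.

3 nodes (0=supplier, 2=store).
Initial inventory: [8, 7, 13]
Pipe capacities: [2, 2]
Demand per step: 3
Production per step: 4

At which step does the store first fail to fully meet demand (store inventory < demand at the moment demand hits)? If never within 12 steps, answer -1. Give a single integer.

Step 1: demand=3,sold=3 ship[1->2]=2 ship[0->1]=2 prod=4 -> [10 7 12]
Step 2: demand=3,sold=3 ship[1->2]=2 ship[0->1]=2 prod=4 -> [12 7 11]
Step 3: demand=3,sold=3 ship[1->2]=2 ship[0->1]=2 prod=4 -> [14 7 10]
Step 4: demand=3,sold=3 ship[1->2]=2 ship[0->1]=2 prod=4 -> [16 7 9]
Step 5: demand=3,sold=3 ship[1->2]=2 ship[0->1]=2 prod=4 -> [18 7 8]
Step 6: demand=3,sold=3 ship[1->2]=2 ship[0->1]=2 prod=4 -> [20 7 7]
Step 7: demand=3,sold=3 ship[1->2]=2 ship[0->1]=2 prod=4 -> [22 7 6]
Step 8: demand=3,sold=3 ship[1->2]=2 ship[0->1]=2 prod=4 -> [24 7 5]
Step 9: demand=3,sold=3 ship[1->2]=2 ship[0->1]=2 prod=4 -> [26 7 4]
Step 10: demand=3,sold=3 ship[1->2]=2 ship[0->1]=2 prod=4 -> [28 7 3]
Step 11: demand=3,sold=3 ship[1->2]=2 ship[0->1]=2 prod=4 -> [30 7 2]
Step 12: demand=3,sold=2 ship[1->2]=2 ship[0->1]=2 prod=4 -> [32 7 2]
First stockout at step 12

12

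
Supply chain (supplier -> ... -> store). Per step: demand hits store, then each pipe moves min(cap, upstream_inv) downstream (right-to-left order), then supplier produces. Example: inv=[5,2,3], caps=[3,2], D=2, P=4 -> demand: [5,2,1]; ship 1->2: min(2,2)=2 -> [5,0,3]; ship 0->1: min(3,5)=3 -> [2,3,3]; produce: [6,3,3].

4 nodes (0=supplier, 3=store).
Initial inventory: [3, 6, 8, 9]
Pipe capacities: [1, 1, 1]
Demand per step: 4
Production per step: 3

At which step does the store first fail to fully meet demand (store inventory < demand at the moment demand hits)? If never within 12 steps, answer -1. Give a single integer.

Step 1: demand=4,sold=4 ship[2->3]=1 ship[1->2]=1 ship[0->1]=1 prod=3 -> [5 6 8 6]
Step 2: demand=4,sold=4 ship[2->3]=1 ship[1->2]=1 ship[0->1]=1 prod=3 -> [7 6 8 3]
Step 3: demand=4,sold=3 ship[2->3]=1 ship[1->2]=1 ship[0->1]=1 prod=3 -> [9 6 8 1]
Step 4: demand=4,sold=1 ship[2->3]=1 ship[1->2]=1 ship[0->1]=1 prod=3 -> [11 6 8 1]
Step 5: demand=4,sold=1 ship[2->3]=1 ship[1->2]=1 ship[0->1]=1 prod=3 -> [13 6 8 1]
Step 6: demand=4,sold=1 ship[2->3]=1 ship[1->2]=1 ship[0->1]=1 prod=3 -> [15 6 8 1]
Step 7: demand=4,sold=1 ship[2->3]=1 ship[1->2]=1 ship[0->1]=1 prod=3 -> [17 6 8 1]
Step 8: demand=4,sold=1 ship[2->3]=1 ship[1->2]=1 ship[0->1]=1 prod=3 -> [19 6 8 1]
Step 9: demand=4,sold=1 ship[2->3]=1 ship[1->2]=1 ship[0->1]=1 prod=3 -> [21 6 8 1]
Step 10: demand=4,sold=1 ship[2->3]=1 ship[1->2]=1 ship[0->1]=1 prod=3 -> [23 6 8 1]
Step 11: demand=4,sold=1 ship[2->3]=1 ship[1->2]=1 ship[0->1]=1 prod=3 -> [25 6 8 1]
Step 12: demand=4,sold=1 ship[2->3]=1 ship[1->2]=1 ship[0->1]=1 prod=3 -> [27 6 8 1]
First stockout at step 3

3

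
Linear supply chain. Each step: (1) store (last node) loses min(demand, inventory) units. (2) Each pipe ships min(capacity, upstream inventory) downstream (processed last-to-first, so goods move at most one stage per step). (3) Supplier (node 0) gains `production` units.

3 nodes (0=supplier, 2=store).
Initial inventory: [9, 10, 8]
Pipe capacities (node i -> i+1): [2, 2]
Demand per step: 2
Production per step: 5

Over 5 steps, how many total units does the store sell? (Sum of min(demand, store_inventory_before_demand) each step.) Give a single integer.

Step 1: sold=2 (running total=2) -> [12 10 8]
Step 2: sold=2 (running total=4) -> [15 10 8]
Step 3: sold=2 (running total=6) -> [18 10 8]
Step 4: sold=2 (running total=8) -> [21 10 8]
Step 5: sold=2 (running total=10) -> [24 10 8]

Answer: 10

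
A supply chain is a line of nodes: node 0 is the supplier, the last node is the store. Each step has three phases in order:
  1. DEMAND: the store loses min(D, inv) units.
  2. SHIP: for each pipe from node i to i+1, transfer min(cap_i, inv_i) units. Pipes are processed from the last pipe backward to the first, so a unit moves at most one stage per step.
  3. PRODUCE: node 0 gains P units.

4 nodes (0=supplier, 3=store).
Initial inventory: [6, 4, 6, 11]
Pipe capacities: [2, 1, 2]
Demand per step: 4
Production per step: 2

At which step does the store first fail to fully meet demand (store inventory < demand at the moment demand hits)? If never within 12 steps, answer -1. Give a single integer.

Step 1: demand=4,sold=4 ship[2->3]=2 ship[1->2]=1 ship[0->1]=2 prod=2 -> [6 5 5 9]
Step 2: demand=4,sold=4 ship[2->3]=2 ship[1->2]=1 ship[0->1]=2 prod=2 -> [6 6 4 7]
Step 3: demand=4,sold=4 ship[2->3]=2 ship[1->2]=1 ship[0->1]=2 prod=2 -> [6 7 3 5]
Step 4: demand=4,sold=4 ship[2->3]=2 ship[1->2]=1 ship[0->1]=2 prod=2 -> [6 8 2 3]
Step 5: demand=4,sold=3 ship[2->3]=2 ship[1->2]=1 ship[0->1]=2 prod=2 -> [6 9 1 2]
Step 6: demand=4,sold=2 ship[2->3]=1 ship[1->2]=1 ship[0->1]=2 prod=2 -> [6 10 1 1]
Step 7: demand=4,sold=1 ship[2->3]=1 ship[1->2]=1 ship[0->1]=2 prod=2 -> [6 11 1 1]
Step 8: demand=4,sold=1 ship[2->3]=1 ship[1->2]=1 ship[0->1]=2 prod=2 -> [6 12 1 1]
Step 9: demand=4,sold=1 ship[2->3]=1 ship[1->2]=1 ship[0->1]=2 prod=2 -> [6 13 1 1]
Step 10: demand=4,sold=1 ship[2->3]=1 ship[1->2]=1 ship[0->1]=2 prod=2 -> [6 14 1 1]
Step 11: demand=4,sold=1 ship[2->3]=1 ship[1->2]=1 ship[0->1]=2 prod=2 -> [6 15 1 1]
Step 12: demand=4,sold=1 ship[2->3]=1 ship[1->2]=1 ship[0->1]=2 prod=2 -> [6 16 1 1]
First stockout at step 5

5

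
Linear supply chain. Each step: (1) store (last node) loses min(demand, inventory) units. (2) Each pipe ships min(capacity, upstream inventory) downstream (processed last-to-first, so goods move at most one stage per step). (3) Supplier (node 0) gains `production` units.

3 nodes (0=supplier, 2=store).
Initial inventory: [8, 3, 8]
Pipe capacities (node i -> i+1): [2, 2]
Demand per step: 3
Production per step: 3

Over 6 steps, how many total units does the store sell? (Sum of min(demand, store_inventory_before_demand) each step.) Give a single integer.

Step 1: sold=3 (running total=3) -> [9 3 7]
Step 2: sold=3 (running total=6) -> [10 3 6]
Step 3: sold=3 (running total=9) -> [11 3 5]
Step 4: sold=3 (running total=12) -> [12 3 4]
Step 5: sold=3 (running total=15) -> [13 3 3]
Step 6: sold=3 (running total=18) -> [14 3 2]

Answer: 18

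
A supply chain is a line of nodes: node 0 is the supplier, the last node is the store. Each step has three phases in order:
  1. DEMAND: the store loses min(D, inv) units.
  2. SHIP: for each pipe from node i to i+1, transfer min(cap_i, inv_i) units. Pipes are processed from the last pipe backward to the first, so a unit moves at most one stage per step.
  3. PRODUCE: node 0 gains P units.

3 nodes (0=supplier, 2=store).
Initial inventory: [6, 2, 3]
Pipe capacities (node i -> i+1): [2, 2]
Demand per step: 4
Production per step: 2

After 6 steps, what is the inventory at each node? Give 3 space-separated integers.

Step 1: demand=4,sold=3 ship[1->2]=2 ship[0->1]=2 prod=2 -> inv=[6 2 2]
Step 2: demand=4,sold=2 ship[1->2]=2 ship[0->1]=2 prod=2 -> inv=[6 2 2]
Step 3: demand=4,sold=2 ship[1->2]=2 ship[0->1]=2 prod=2 -> inv=[6 2 2]
Step 4: demand=4,sold=2 ship[1->2]=2 ship[0->1]=2 prod=2 -> inv=[6 2 2]
Step 5: demand=4,sold=2 ship[1->2]=2 ship[0->1]=2 prod=2 -> inv=[6 2 2]
Step 6: demand=4,sold=2 ship[1->2]=2 ship[0->1]=2 prod=2 -> inv=[6 2 2]

6 2 2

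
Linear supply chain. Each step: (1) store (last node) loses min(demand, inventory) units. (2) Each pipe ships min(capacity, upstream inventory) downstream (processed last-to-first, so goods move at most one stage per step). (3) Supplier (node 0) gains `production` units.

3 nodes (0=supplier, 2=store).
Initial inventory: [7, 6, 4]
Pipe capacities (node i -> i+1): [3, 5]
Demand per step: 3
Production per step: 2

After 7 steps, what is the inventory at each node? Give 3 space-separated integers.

Step 1: demand=3,sold=3 ship[1->2]=5 ship[0->1]=3 prod=2 -> inv=[6 4 6]
Step 2: demand=3,sold=3 ship[1->2]=4 ship[0->1]=3 prod=2 -> inv=[5 3 7]
Step 3: demand=3,sold=3 ship[1->2]=3 ship[0->1]=3 prod=2 -> inv=[4 3 7]
Step 4: demand=3,sold=3 ship[1->2]=3 ship[0->1]=3 prod=2 -> inv=[3 3 7]
Step 5: demand=3,sold=3 ship[1->2]=3 ship[0->1]=3 prod=2 -> inv=[2 3 7]
Step 6: demand=3,sold=3 ship[1->2]=3 ship[0->1]=2 prod=2 -> inv=[2 2 7]
Step 7: demand=3,sold=3 ship[1->2]=2 ship[0->1]=2 prod=2 -> inv=[2 2 6]

2 2 6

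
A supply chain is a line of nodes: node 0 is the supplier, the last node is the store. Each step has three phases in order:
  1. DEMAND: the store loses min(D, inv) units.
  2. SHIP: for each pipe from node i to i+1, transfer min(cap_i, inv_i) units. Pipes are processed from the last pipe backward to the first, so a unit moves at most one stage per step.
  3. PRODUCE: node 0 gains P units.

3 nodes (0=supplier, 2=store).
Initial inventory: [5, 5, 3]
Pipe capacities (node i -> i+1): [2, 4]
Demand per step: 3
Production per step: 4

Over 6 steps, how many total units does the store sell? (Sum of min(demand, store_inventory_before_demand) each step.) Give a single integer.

Answer: 16

Derivation:
Step 1: sold=3 (running total=3) -> [7 3 4]
Step 2: sold=3 (running total=6) -> [9 2 4]
Step 3: sold=3 (running total=9) -> [11 2 3]
Step 4: sold=3 (running total=12) -> [13 2 2]
Step 5: sold=2 (running total=14) -> [15 2 2]
Step 6: sold=2 (running total=16) -> [17 2 2]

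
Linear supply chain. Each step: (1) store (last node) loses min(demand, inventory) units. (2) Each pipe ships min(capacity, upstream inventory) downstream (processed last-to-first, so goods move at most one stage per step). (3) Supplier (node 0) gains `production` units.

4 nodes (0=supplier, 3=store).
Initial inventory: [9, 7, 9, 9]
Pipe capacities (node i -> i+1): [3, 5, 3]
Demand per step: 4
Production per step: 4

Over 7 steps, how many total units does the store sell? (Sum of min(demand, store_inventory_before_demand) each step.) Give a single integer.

Step 1: sold=4 (running total=4) -> [10 5 11 8]
Step 2: sold=4 (running total=8) -> [11 3 13 7]
Step 3: sold=4 (running total=12) -> [12 3 13 6]
Step 4: sold=4 (running total=16) -> [13 3 13 5]
Step 5: sold=4 (running total=20) -> [14 3 13 4]
Step 6: sold=4 (running total=24) -> [15 3 13 3]
Step 7: sold=3 (running total=27) -> [16 3 13 3]

Answer: 27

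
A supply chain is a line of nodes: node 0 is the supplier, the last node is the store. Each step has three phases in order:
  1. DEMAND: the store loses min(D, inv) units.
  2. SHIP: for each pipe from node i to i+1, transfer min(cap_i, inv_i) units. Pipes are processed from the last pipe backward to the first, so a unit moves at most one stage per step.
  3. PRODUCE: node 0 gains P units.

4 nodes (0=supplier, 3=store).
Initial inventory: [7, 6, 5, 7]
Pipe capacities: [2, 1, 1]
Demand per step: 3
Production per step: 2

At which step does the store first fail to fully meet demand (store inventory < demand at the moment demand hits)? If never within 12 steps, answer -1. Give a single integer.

Step 1: demand=3,sold=3 ship[2->3]=1 ship[1->2]=1 ship[0->1]=2 prod=2 -> [7 7 5 5]
Step 2: demand=3,sold=3 ship[2->3]=1 ship[1->2]=1 ship[0->1]=2 prod=2 -> [7 8 5 3]
Step 3: demand=3,sold=3 ship[2->3]=1 ship[1->2]=1 ship[0->1]=2 prod=2 -> [7 9 5 1]
Step 4: demand=3,sold=1 ship[2->3]=1 ship[1->2]=1 ship[0->1]=2 prod=2 -> [7 10 5 1]
Step 5: demand=3,sold=1 ship[2->3]=1 ship[1->2]=1 ship[0->1]=2 prod=2 -> [7 11 5 1]
Step 6: demand=3,sold=1 ship[2->3]=1 ship[1->2]=1 ship[0->1]=2 prod=2 -> [7 12 5 1]
Step 7: demand=3,sold=1 ship[2->3]=1 ship[1->2]=1 ship[0->1]=2 prod=2 -> [7 13 5 1]
Step 8: demand=3,sold=1 ship[2->3]=1 ship[1->2]=1 ship[0->1]=2 prod=2 -> [7 14 5 1]
Step 9: demand=3,sold=1 ship[2->3]=1 ship[1->2]=1 ship[0->1]=2 prod=2 -> [7 15 5 1]
Step 10: demand=3,sold=1 ship[2->3]=1 ship[1->2]=1 ship[0->1]=2 prod=2 -> [7 16 5 1]
Step 11: demand=3,sold=1 ship[2->3]=1 ship[1->2]=1 ship[0->1]=2 prod=2 -> [7 17 5 1]
Step 12: demand=3,sold=1 ship[2->3]=1 ship[1->2]=1 ship[0->1]=2 prod=2 -> [7 18 5 1]
First stockout at step 4

4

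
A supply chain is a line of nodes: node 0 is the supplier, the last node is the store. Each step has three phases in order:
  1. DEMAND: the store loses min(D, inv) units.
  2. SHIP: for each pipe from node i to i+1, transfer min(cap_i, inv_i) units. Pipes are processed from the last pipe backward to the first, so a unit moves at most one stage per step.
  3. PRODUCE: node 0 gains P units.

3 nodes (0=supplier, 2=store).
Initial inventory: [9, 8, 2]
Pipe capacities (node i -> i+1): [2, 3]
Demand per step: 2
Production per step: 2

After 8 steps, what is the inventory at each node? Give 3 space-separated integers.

Step 1: demand=2,sold=2 ship[1->2]=3 ship[0->1]=2 prod=2 -> inv=[9 7 3]
Step 2: demand=2,sold=2 ship[1->2]=3 ship[0->1]=2 prod=2 -> inv=[9 6 4]
Step 3: demand=2,sold=2 ship[1->2]=3 ship[0->1]=2 prod=2 -> inv=[9 5 5]
Step 4: demand=2,sold=2 ship[1->2]=3 ship[0->1]=2 prod=2 -> inv=[9 4 6]
Step 5: demand=2,sold=2 ship[1->2]=3 ship[0->1]=2 prod=2 -> inv=[9 3 7]
Step 6: demand=2,sold=2 ship[1->2]=3 ship[0->1]=2 prod=2 -> inv=[9 2 8]
Step 7: demand=2,sold=2 ship[1->2]=2 ship[0->1]=2 prod=2 -> inv=[9 2 8]
Step 8: demand=2,sold=2 ship[1->2]=2 ship[0->1]=2 prod=2 -> inv=[9 2 8]

9 2 8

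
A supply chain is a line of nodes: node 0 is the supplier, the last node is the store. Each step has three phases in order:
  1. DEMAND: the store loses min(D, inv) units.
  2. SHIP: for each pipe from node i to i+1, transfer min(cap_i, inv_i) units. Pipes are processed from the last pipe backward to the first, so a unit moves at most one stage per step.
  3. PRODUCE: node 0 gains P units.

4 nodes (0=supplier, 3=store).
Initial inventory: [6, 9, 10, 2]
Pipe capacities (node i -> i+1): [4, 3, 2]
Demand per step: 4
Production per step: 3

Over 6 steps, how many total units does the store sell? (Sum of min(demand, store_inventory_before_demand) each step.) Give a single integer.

Answer: 12

Derivation:
Step 1: sold=2 (running total=2) -> [5 10 11 2]
Step 2: sold=2 (running total=4) -> [4 11 12 2]
Step 3: sold=2 (running total=6) -> [3 12 13 2]
Step 4: sold=2 (running total=8) -> [3 12 14 2]
Step 5: sold=2 (running total=10) -> [3 12 15 2]
Step 6: sold=2 (running total=12) -> [3 12 16 2]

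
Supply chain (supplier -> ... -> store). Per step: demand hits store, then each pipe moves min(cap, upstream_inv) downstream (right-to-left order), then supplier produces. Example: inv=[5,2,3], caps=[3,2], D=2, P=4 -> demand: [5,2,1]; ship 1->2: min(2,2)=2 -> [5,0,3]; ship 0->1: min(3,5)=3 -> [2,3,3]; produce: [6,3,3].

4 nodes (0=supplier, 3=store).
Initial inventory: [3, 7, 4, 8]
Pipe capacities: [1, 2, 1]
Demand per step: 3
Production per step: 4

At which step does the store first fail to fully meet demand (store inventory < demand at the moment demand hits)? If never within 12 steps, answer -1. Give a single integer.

Step 1: demand=3,sold=3 ship[2->3]=1 ship[1->2]=2 ship[0->1]=1 prod=4 -> [6 6 5 6]
Step 2: demand=3,sold=3 ship[2->3]=1 ship[1->2]=2 ship[0->1]=1 prod=4 -> [9 5 6 4]
Step 3: demand=3,sold=3 ship[2->3]=1 ship[1->2]=2 ship[0->1]=1 prod=4 -> [12 4 7 2]
Step 4: demand=3,sold=2 ship[2->3]=1 ship[1->2]=2 ship[0->1]=1 prod=4 -> [15 3 8 1]
Step 5: demand=3,sold=1 ship[2->3]=1 ship[1->2]=2 ship[0->1]=1 prod=4 -> [18 2 9 1]
Step 6: demand=3,sold=1 ship[2->3]=1 ship[1->2]=2 ship[0->1]=1 prod=4 -> [21 1 10 1]
Step 7: demand=3,sold=1 ship[2->3]=1 ship[1->2]=1 ship[0->1]=1 prod=4 -> [24 1 10 1]
Step 8: demand=3,sold=1 ship[2->3]=1 ship[1->2]=1 ship[0->1]=1 prod=4 -> [27 1 10 1]
Step 9: demand=3,sold=1 ship[2->3]=1 ship[1->2]=1 ship[0->1]=1 prod=4 -> [30 1 10 1]
Step 10: demand=3,sold=1 ship[2->3]=1 ship[1->2]=1 ship[0->1]=1 prod=4 -> [33 1 10 1]
Step 11: demand=3,sold=1 ship[2->3]=1 ship[1->2]=1 ship[0->1]=1 prod=4 -> [36 1 10 1]
Step 12: demand=3,sold=1 ship[2->3]=1 ship[1->2]=1 ship[0->1]=1 prod=4 -> [39 1 10 1]
First stockout at step 4

4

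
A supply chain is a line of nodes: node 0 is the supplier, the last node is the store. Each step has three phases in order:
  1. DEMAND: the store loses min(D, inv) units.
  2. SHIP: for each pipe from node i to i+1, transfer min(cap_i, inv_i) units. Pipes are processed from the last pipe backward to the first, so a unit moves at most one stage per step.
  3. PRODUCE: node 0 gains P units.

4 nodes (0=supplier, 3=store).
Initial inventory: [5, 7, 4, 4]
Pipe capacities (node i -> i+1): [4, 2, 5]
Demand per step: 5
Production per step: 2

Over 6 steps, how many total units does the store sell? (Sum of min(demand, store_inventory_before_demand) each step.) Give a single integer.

Answer: 16

Derivation:
Step 1: sold=4 (running total=4) -> [3 9 2 4]
Step 2: sold=4 (running total=8) -> [2 10 2 2]
Step 3: sold=2 (running total=10) -> [2 10 2 2]
Step 4: sold=2 (running total=12) -> [2 10 2 2]
Step 5: sold=2 (running total=14) -> [2 10 2 2]
Step 6: sold=2 (running total=16) -> [2 10 2 2]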